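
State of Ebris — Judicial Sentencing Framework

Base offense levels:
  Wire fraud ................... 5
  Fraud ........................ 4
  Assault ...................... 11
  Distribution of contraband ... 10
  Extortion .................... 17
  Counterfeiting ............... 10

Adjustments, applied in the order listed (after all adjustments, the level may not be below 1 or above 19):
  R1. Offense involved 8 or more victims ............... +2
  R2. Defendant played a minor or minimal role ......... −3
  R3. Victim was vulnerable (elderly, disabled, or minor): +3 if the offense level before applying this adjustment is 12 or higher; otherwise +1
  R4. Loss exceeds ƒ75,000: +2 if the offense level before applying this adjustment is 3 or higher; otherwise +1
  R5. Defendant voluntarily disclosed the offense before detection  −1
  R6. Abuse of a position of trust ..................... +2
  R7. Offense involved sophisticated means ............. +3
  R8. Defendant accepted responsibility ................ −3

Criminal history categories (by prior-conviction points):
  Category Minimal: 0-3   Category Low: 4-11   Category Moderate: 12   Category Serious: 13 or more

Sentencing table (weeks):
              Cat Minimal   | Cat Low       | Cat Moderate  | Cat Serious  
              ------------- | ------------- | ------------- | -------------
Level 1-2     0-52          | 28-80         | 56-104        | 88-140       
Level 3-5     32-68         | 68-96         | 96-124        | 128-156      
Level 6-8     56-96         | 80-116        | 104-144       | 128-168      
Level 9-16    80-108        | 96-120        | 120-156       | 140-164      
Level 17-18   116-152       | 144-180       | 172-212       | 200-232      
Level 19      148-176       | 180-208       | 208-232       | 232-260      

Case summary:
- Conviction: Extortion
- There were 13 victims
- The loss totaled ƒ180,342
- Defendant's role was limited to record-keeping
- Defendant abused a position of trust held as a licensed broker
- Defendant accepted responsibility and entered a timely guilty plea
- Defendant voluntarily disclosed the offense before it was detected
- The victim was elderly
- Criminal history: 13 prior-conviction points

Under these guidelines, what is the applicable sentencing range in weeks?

Base offense level for extortion: 17.
R1 applies: 17 + 2 = 19.
R2 applies: 19 − 3 = 16.
R3 applies (level before this adjustment is 16 ≥ 12, so +3): 16 + 3 = 19.
R4 applies (level before this adjustment is 19 ≥ 3, so +2): 19 + 2 = 21.
R5 applies: 21 − 1 = 20.
R6 applies: 20 + 2 = 22.
R8 applies: 22 − 3 = 19.
Final offense level: 19.
Criminal history: 13 prior points → Category Serious (13+).
Level 19 falls in the 19 band.
Grid: Level 19 × Category Serious = 232-260 weeks.

232-260 weeks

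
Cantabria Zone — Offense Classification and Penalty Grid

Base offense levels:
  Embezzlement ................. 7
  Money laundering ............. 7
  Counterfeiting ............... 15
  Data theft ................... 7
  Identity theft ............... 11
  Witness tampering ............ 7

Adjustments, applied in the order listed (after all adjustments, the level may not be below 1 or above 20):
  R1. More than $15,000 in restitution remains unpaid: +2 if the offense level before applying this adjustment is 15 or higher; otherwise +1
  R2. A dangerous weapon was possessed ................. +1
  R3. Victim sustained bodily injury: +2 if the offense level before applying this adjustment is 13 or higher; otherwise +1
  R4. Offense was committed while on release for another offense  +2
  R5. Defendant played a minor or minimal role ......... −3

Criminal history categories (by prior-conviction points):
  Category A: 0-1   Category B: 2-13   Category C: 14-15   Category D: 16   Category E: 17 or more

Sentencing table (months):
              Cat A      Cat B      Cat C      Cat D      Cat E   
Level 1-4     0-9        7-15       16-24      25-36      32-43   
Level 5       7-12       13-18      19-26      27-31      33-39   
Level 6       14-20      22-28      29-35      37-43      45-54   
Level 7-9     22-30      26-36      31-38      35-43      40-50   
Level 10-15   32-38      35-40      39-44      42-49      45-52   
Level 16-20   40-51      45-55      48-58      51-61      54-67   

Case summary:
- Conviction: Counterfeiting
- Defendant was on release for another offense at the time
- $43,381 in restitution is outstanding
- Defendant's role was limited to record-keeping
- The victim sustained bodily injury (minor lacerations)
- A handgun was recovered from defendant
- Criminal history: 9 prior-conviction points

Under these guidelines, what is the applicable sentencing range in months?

45-55 months

Base offense level for counterfeiting: 15.
R1 applies (level before this adjustment is 15 ≥ 15, so +2): 15 + 2 = 17.
R2 applies: 17 + 1 = 18.
R3 applies (level before this adjustment is 18 ≥ 13, so +2): 18 + 2 = 20.
R4 applies: 20 + 2 = 22.
R5 applies: 22 − 3 = 19.
Final offense level: 19.
Criminal history: 9 prior points → Category B (2-13).
Level 19 falls in the 16-20 band.
Grid: Level 16-20 × Category B = 45-55 months.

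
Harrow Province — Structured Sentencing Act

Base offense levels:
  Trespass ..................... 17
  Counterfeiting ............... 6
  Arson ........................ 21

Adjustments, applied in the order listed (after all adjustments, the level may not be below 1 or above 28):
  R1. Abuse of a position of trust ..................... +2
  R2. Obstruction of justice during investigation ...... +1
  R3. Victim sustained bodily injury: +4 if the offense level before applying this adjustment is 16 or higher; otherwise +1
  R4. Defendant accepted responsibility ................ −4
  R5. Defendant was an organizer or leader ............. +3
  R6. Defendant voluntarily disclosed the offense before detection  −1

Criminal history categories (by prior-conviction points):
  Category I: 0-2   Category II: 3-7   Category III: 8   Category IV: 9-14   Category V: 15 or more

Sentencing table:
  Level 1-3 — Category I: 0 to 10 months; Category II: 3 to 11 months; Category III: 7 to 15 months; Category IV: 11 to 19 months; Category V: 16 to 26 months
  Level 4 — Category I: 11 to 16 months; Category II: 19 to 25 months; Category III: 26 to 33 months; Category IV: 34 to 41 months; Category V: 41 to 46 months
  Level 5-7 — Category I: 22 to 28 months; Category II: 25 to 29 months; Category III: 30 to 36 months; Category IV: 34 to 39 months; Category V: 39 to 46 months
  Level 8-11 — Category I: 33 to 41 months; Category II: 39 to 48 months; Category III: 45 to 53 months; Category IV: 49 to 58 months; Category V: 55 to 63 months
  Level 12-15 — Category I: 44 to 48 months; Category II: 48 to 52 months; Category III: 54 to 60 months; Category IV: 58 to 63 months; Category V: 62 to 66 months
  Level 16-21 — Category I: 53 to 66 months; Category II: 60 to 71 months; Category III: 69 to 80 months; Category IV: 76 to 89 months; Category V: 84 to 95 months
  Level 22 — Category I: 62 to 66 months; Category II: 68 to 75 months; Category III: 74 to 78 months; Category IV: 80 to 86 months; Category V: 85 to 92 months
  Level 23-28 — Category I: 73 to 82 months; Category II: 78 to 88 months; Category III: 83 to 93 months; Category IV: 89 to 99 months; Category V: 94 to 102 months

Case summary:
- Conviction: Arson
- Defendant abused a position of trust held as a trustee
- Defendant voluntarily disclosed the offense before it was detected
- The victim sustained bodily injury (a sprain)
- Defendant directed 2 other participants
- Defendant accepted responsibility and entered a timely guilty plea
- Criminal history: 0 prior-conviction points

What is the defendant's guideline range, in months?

73-82 months

Base offense level for arson: 21.
R1 applies: 21 + 2 = 23.
R3 applies (level before this adjustment is 23 ≥ 16, so +4): 23 + 4 = 27.
R4 applies: 27 − 4 = 23.
R5 applies: 23 + 3 = 26.
R6 applies: 26 − 1 = 25.
Final offense level: 25.
Criminal history: 0 prior points → Category I (0-2).
Level 25 falls in the 23-28 band.
Grid: Level 23-28 × Category I = 73-82 months.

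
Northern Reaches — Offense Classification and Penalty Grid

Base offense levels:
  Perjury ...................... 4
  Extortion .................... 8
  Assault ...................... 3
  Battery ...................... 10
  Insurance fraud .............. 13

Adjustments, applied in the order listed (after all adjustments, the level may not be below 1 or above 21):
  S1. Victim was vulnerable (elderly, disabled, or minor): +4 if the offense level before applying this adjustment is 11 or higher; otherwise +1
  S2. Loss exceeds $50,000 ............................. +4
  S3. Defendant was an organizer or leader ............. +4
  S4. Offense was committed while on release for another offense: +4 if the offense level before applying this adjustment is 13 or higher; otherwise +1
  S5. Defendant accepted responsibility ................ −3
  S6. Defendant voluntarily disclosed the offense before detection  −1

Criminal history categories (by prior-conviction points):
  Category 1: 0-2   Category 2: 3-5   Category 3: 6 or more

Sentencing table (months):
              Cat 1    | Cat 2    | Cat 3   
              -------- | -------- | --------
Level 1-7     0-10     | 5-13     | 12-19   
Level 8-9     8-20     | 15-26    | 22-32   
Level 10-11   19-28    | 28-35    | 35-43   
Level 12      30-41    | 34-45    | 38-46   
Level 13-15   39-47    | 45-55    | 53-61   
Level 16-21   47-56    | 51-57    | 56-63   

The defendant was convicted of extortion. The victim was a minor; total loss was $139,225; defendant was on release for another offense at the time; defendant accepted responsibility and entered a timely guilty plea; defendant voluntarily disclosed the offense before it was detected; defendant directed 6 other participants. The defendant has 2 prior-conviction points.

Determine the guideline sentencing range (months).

Base offense level for extortion: 8.
S1 applies (level before this adjustment is 8 < 11, so +1): 8 + 1 = 9.
S2 applies: 9 + 4 = 13.
S3 applies: 13 + 4 = 17.
S4 applies (level before this adjustment is 17 ≥ 13, so +4): 17 + 4 = 21.
S5 applies: 21 − 3 = 18.
S6 applies: 18 − 1 = 17.
Final offense level: 17.
Criminal history: 2 prior points → Category 1 (0-2).
Level 17 falls in the 16-21 band.
Grid: Level 16-21 × Category 1 = 47-56 months.

47-56 months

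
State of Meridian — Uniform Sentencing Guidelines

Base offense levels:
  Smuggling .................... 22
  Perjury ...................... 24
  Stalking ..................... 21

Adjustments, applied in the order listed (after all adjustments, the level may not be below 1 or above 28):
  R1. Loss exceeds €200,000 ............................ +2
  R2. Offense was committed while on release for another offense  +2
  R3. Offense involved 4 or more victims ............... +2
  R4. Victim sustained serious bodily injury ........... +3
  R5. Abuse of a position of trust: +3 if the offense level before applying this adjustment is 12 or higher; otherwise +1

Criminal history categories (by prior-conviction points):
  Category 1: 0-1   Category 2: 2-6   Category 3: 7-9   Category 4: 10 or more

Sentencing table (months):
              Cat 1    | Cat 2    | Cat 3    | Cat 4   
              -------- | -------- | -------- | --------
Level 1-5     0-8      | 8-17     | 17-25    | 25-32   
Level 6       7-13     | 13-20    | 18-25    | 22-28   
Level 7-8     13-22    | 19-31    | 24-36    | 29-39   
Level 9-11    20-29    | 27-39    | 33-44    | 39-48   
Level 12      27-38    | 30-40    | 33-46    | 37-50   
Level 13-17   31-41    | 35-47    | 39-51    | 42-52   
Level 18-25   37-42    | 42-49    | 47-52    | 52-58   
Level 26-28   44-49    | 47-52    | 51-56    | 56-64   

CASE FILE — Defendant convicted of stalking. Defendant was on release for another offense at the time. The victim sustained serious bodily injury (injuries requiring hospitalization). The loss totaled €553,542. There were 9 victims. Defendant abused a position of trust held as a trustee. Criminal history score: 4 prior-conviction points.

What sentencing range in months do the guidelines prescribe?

47-52 months

Base offense level for stalking: 21.
R1 applies: 21 + 2 = 23.
R2 applies: 23 + 2 = 25.
R3 applies: 25 + 2 = 27.
R4 applies: 27 + 3 = 30.
R5 applies (level before this adjustment is 30 ≥ 12, so +3): 30 + 3 = 33.
Level 33 exceeds the maximum of 28; capped at 28.
Final offense level: 28.
Criminal history: 4 prior points → Category 2 (2-6).
Level 28 falls in the 26-28 band.
Grid: Level 26-28 × Category 2 = 47-52 months.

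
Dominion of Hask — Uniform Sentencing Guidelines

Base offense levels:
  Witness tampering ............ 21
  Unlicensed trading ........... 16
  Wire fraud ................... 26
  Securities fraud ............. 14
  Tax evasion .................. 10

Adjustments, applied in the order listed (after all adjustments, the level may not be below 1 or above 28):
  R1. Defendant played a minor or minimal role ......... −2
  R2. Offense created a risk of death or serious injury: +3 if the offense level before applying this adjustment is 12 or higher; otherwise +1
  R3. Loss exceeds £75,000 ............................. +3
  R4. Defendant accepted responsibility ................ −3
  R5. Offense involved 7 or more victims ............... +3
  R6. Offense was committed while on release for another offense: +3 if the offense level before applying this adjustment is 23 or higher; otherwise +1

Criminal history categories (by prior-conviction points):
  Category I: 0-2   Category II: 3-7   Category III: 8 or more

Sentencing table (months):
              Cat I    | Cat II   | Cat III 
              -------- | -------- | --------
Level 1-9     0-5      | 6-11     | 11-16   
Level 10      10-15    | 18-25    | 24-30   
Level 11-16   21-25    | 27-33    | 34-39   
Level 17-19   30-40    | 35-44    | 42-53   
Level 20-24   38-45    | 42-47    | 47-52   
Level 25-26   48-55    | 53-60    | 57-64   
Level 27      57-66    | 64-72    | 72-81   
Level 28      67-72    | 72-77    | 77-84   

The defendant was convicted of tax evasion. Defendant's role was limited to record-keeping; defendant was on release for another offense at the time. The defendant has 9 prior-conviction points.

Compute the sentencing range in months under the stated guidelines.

11-16 months

Base offense level for tax evasion: 10.
R1 applies: 10 − 2 = 8.
R6 applies (level before this adjustment is 8 < 23, so +1): 8 + 1 = 9.
Final offense level: 9.
Criminal history: 9 prior points → Category III (8+).
Level 9 falls in the 1-9 band.
Grid: Level 1-9 × Category III = 11-16 months.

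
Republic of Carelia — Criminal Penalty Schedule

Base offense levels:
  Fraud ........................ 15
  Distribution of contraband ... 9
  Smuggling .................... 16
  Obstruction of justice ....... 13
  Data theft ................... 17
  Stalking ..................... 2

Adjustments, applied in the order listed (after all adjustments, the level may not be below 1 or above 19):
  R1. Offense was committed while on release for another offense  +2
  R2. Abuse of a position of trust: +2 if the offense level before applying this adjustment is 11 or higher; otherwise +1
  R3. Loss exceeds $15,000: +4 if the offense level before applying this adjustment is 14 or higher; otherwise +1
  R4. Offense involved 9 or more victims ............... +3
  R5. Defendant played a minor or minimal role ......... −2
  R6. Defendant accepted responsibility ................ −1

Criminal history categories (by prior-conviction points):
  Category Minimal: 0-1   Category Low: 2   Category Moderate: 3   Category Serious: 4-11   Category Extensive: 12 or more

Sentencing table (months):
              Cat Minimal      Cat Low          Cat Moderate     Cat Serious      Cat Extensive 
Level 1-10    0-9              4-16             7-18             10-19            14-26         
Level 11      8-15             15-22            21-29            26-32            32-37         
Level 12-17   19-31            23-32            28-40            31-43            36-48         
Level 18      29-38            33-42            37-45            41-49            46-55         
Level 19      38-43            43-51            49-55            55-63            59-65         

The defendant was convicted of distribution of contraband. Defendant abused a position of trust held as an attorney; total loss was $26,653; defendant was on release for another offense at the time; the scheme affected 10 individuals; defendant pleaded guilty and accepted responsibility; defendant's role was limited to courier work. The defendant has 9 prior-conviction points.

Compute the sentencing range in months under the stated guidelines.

Base offense level for distribution of contraband: 9.
R1 applies: 9 + 2 = 11.
R2 applies (level before this adjustment is 11 ≥ 11, so +2): 11 + 2 = 13.
R3 applies (level before this adjustment is 13 < 14, so +1): 13 + 1 = 14.
R4 applies: 14 + 3 = 17.
R5 applies: 17 − 2 = 15.
R6 applies: 15 − 1 = 14.
Final offense level: 14.
Criminal history: 9 prior points → Category Serious (4-11).
Level 14 falls in the 12-17 band.
Grid: Level 12-17 × Category Serious = 31-43 months.

31-43 months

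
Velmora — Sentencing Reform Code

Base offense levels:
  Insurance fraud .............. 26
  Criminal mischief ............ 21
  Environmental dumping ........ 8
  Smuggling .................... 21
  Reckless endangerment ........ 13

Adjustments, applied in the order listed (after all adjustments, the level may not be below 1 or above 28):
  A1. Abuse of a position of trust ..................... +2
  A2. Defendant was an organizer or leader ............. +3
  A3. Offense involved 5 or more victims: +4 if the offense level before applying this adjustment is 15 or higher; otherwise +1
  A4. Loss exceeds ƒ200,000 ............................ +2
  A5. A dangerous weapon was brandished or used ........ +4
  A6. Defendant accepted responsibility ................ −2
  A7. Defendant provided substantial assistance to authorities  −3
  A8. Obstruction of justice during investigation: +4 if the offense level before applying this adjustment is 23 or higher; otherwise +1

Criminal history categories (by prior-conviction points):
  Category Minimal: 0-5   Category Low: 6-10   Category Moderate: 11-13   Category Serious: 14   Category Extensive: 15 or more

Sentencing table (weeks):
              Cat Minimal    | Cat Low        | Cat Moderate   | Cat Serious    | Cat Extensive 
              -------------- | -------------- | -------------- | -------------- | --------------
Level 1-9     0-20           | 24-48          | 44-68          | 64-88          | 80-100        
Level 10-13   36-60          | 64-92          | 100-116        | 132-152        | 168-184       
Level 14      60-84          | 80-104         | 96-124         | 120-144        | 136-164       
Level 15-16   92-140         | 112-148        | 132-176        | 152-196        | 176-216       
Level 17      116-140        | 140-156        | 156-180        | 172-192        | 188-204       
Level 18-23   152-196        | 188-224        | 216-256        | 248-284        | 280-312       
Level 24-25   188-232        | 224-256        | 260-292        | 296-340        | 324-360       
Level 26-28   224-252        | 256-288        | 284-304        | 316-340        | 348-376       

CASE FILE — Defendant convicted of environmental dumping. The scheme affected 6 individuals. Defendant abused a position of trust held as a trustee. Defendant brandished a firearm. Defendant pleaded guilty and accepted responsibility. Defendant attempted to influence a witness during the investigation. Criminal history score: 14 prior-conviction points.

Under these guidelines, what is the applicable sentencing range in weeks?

120-144 weeks

Base offense level for environmental dumping: 8.
A1 applies: 8 + 2 = 10.
A3 applies (level before this adjustment is 10 < 15, so +1): 10 + 1 = 11.
A4 does not apply.
A5 applies: 11 + 4 = 15.
A6 applies: 15 − 2 = 13.
A7 does not apply.
A8 applies (level before this adjustment is 13 < 23, so +1): 13 + 1 = 14.
Final offense level: 14.
Criminal history: 14 prior points → Category Serious (14).
Level 14 falls in the 14 band.
Grid: Level 14 × Category Serious = 120-144 weeks.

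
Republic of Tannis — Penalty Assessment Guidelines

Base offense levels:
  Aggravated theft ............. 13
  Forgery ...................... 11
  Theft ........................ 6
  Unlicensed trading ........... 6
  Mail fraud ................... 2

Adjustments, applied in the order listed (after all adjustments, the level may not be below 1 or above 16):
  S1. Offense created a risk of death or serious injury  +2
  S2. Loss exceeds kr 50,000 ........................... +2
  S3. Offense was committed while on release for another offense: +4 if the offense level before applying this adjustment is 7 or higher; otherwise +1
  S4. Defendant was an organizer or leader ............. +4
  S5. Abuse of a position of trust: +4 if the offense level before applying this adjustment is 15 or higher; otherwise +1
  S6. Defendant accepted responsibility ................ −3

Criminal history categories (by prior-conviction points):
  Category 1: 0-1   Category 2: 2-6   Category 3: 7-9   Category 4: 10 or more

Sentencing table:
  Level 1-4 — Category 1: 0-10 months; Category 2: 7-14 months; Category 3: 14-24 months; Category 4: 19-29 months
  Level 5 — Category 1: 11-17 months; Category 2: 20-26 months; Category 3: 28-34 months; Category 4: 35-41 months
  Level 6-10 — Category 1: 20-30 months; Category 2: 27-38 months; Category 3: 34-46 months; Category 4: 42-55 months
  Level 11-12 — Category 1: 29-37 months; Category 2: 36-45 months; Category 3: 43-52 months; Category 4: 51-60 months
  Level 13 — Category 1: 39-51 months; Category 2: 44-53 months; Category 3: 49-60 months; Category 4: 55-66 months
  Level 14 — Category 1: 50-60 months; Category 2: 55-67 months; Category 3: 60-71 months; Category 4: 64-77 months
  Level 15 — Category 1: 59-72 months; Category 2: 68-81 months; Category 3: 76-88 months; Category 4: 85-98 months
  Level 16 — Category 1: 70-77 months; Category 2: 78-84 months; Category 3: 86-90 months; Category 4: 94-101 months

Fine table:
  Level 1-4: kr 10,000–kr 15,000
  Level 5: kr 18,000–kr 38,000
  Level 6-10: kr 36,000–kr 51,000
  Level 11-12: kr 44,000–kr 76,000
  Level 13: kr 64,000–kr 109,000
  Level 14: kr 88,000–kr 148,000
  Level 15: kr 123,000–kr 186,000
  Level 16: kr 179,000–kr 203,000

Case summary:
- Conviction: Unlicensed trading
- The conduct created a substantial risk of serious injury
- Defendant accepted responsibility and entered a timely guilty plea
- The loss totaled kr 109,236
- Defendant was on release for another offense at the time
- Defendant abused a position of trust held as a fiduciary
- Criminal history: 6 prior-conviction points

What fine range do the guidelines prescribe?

kr 44,000–kr 76,000

Base offense level for unlicensed trading: 6.
S1 applies: 6 + 2 = 8.
S2 applies: 8 + 2 = 10.
S3 applies (level before this adjustment is 10 ≥ 7, so +4): 10 + 4 = 14.
S4 does not apply.
S5 applies (level before this adjustment is 14 < 15, so +1): 14 + 1 = 15.
S6 applies: 15 − 3 = 12.
Final offense level: 12.
Level 12 falls in the 11-12 band.
Fine table: Level 11-12 → kr 44,000–kr 76,000.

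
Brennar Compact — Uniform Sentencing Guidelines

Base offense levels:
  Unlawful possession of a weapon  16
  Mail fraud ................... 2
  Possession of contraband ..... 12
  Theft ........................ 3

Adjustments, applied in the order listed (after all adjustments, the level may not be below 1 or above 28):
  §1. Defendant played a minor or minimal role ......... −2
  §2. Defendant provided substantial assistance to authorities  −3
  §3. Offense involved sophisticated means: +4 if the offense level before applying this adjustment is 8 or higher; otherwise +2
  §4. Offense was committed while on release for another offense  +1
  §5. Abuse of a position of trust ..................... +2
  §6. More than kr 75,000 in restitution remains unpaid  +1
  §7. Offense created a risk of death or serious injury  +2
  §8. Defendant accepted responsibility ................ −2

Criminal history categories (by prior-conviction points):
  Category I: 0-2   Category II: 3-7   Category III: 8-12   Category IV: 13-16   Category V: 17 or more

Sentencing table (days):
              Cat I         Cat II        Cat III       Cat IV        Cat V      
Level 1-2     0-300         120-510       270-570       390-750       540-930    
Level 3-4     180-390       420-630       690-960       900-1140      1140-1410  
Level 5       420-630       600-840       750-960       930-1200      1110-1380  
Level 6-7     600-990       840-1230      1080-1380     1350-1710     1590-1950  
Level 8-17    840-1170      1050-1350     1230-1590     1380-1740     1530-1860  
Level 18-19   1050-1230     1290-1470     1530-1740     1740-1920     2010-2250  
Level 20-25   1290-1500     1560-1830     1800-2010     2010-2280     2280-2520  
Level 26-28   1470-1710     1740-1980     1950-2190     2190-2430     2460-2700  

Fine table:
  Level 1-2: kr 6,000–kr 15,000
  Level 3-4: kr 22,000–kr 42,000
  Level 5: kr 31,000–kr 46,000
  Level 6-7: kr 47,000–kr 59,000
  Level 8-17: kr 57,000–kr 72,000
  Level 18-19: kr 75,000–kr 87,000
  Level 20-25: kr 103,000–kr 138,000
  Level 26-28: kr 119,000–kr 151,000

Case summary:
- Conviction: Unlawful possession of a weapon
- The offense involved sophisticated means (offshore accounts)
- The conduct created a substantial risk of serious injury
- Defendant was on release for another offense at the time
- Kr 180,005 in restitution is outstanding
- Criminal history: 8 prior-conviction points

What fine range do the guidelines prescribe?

kr 103,000–kr 138,000

Base offense level for unlawful possession of a weapon: 16.
§2 does not apply.
§3 applies (level before this adjustment is 16 ≥ 8, so +4): 16 + 4 = 20.
§4 applies: 20 + 1 = 21.
§5 does not apply.
§6 applies: 21 + 1 = 22.
§7 applies: 22 + 2 = 24.
Final offense level: 24.
Level 24 falls in the 20-25 band.
Fine table: Level 20-25 → kr 103,000–kr 138,000.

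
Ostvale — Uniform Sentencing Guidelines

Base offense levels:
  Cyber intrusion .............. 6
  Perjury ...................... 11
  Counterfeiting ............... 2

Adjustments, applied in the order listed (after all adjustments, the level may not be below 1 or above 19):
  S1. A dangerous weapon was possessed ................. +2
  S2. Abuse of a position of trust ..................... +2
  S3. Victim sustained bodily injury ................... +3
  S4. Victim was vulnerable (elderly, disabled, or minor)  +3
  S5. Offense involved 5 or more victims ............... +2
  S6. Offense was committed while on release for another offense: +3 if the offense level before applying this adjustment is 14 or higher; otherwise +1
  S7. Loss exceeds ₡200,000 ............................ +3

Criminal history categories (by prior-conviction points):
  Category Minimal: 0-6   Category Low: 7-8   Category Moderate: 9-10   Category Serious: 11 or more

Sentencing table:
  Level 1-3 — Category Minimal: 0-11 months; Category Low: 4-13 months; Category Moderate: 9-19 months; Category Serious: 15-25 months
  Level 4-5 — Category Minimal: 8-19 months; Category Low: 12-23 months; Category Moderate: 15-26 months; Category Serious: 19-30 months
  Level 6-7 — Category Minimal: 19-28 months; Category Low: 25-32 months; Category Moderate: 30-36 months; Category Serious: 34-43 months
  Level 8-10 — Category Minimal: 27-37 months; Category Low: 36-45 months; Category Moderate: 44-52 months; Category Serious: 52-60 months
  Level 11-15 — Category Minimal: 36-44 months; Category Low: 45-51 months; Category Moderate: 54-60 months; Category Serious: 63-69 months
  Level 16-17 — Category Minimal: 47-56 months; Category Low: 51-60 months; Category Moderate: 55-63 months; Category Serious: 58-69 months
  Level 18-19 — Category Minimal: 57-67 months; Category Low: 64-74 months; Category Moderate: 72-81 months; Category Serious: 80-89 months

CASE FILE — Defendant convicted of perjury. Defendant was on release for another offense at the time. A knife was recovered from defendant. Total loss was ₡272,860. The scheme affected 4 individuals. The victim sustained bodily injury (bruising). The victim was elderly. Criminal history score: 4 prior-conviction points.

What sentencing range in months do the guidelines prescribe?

57-67 months

Base offense level for perjury: 11.
S1 applies: 11 + 2 = 13.
S3 applies: 13 + 3 = 16.
S4 applies: 16 + 3 = 19.
S5 does not apply.
S6 applies (level before this adjustment is 19 ≥ 14, so +3): 19 + 3 = 22.
S7 applies: 22 + 3 = 25.
Level 25 exceeds the maximum of 19; capped at 19.
Final offense level: 19.
Criminal history: 4 prior points → Category Minimal (0-6).
Level 19 falls in the 18-19 band.
Grid: Level 18-19 × Category Minimal = 57-67 months.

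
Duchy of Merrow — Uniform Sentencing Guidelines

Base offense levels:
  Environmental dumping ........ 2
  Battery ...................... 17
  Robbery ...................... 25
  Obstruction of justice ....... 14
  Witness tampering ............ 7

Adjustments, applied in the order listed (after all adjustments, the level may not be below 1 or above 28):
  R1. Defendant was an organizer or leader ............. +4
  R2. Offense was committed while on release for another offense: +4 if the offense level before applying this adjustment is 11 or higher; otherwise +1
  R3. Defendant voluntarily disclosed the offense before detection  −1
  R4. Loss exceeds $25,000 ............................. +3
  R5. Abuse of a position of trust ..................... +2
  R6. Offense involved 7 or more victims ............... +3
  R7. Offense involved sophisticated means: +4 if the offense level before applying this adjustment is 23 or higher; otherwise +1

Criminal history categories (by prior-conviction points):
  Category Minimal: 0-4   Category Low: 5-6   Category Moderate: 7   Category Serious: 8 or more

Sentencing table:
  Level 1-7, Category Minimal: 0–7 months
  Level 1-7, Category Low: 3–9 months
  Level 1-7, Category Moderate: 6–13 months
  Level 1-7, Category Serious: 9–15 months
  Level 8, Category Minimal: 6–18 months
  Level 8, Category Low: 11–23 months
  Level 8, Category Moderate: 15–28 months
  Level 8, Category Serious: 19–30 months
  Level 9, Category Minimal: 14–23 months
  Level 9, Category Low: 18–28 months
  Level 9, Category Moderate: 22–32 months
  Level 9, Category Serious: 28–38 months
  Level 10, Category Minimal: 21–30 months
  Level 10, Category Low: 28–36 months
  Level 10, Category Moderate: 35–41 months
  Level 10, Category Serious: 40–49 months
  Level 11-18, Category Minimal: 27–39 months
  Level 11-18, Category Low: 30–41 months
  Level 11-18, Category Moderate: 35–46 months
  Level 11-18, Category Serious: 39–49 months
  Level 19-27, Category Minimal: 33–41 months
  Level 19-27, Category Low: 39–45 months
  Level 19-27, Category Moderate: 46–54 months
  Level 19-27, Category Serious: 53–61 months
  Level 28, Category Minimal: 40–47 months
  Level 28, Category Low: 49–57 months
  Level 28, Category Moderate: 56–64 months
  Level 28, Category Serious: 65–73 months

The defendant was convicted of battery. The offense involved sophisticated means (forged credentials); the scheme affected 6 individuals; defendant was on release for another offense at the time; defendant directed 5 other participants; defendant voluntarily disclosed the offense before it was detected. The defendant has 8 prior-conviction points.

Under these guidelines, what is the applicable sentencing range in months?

65-73 months

Base offense level for battery: 17.
R1 applies: 17 + 4 = 21.
R2 applies (level before this adjustment is 21 ≥ 11, so +4): 21 + 4 = 25.
R3 applies: 25 − 1 = 24.
R4 does not apply.
R6 does not apply.
R7 applies (level before this adjustment is 24 ≥ 23, so +4): 24 + 4 = 28.
Final offense level: 28.
Criminal history: 8 prior points → Category Serious (8+).
Level 28 falls in the 28 band.
Grid: Level 28 × Category Serious = 65-73 months.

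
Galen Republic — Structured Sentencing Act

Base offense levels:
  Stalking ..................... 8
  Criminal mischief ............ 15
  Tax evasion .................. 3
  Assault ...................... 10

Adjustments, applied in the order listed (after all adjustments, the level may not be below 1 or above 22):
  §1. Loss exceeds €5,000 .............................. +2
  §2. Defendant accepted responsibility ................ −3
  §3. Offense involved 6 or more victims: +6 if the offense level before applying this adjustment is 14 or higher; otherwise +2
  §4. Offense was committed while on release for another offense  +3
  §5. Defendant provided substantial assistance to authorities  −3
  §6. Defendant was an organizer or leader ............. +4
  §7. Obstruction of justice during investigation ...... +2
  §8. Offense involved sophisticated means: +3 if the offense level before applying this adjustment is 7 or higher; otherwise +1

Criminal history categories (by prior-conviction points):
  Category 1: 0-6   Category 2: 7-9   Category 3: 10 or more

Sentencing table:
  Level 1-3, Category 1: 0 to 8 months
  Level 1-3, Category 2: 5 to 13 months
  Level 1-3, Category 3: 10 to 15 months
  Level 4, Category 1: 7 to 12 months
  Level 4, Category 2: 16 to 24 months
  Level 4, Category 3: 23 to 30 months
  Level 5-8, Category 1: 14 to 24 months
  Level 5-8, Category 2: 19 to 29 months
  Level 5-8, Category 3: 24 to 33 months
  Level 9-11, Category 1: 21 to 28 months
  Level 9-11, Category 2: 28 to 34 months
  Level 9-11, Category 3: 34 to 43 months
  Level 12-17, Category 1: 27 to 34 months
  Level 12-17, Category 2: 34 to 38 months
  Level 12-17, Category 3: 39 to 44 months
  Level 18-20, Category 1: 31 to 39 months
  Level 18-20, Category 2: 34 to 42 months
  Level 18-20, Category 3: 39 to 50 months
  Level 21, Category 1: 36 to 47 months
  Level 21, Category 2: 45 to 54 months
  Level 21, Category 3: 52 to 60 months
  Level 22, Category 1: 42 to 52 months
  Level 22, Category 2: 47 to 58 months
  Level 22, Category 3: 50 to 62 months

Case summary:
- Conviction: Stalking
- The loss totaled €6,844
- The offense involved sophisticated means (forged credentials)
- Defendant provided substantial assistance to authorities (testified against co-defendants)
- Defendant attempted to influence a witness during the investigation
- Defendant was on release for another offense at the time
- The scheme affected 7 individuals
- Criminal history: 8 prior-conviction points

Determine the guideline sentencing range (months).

34-38 months

Base offense level for stalking: 8.
§1 applies: 8 + 2 = 10.
§3 applies (level before this adjustment is 10 < 14, so +2): 10 + 2 = 12.
§4 applies: 12 + 3 = 15.
§5 applies: 15 − 3 = 12.
§6 does not apply.
§7 applies: 12 + 2 = 14.
§8 applies (level before this adjustment is 14 ≥ 7, so +3): 14 + 3 = 17.
Final offense level: 17.
Criminal history: 8 prior points → Category 2 (7-9).
Level 17 falls in the 12-17 band.
Grid: Level 12-17 × Category 2 = 34-38 months.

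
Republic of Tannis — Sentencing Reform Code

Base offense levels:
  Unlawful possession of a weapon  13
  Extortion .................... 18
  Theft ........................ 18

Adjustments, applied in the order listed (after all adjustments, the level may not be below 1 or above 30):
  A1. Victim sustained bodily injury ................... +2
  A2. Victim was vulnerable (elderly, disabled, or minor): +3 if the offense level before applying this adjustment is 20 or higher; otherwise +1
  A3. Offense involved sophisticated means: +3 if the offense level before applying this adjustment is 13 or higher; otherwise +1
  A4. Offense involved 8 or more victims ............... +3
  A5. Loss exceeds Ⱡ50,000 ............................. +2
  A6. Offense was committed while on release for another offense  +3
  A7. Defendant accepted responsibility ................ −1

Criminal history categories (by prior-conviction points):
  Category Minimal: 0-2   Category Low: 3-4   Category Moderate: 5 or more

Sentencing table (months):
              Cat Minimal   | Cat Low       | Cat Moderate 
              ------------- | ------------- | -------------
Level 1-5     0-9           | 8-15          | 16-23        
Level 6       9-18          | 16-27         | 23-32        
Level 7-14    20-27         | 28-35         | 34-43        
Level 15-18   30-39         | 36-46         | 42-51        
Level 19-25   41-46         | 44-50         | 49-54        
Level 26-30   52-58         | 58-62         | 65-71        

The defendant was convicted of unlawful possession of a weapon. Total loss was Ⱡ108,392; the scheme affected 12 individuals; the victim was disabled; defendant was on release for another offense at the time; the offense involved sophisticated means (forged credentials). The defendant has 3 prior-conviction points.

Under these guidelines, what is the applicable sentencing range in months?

44-50 months

Base offense level for unlawful possession of a weapon: 13.
A1 does not apply.
A2 applies (level before this adjustment is 13 < 20, so +1): 13 + 1 = 14.
A3 applies (level before this adjustment is 14 ≥ 13, so +3): 14 + 3 = 17.
A4 applies: 17 + 3 = 20.
A5 applies: 20 + 2 = 22.
A6 applies: 22 + 3 = 25.
A7 does not apply.
Final offense level: 25.
Criminal history: 3 prior points → Category Low (3-4).
Level 25 falls in the 19-25 band.
Grid: Level 19-25 × Category Low = 44-50 months.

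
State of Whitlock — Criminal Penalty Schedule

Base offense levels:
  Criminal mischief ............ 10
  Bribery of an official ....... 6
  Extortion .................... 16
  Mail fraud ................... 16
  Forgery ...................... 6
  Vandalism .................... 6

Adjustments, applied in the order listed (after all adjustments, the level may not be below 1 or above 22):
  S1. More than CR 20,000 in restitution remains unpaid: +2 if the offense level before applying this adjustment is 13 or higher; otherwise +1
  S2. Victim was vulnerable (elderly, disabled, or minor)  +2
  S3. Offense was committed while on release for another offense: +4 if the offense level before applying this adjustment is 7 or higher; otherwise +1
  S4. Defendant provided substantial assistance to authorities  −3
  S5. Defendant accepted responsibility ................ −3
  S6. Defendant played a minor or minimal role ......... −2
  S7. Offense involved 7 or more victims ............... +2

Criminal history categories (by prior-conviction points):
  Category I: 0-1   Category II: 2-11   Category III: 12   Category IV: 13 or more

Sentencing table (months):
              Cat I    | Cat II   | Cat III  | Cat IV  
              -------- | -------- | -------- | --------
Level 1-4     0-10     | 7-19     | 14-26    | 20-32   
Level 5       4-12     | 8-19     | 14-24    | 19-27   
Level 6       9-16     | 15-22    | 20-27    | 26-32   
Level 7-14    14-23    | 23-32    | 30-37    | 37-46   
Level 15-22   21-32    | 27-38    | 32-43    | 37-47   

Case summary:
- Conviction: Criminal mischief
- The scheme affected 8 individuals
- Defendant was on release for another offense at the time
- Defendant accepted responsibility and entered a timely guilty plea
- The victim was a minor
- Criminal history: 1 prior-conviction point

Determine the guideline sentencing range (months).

21-32 months

Base offense level for criminal mischief: 10.
S1 does not apply.
S2 applies: 10 + 2 = 12.
S3 applies (level before this adjustment is 12 ≥ 7, so +4): 12 + 4 = 16.
S5 applies: 16 − 3 = 13.
S7 applies: 13 + 2 = 15.
Final offense level: 15.
Criminal history: 1 prior point → Category I (0-1).
Level 15 falls in the 15-22 band.
Grid: Level 15-22 × Category I = 21-32 months.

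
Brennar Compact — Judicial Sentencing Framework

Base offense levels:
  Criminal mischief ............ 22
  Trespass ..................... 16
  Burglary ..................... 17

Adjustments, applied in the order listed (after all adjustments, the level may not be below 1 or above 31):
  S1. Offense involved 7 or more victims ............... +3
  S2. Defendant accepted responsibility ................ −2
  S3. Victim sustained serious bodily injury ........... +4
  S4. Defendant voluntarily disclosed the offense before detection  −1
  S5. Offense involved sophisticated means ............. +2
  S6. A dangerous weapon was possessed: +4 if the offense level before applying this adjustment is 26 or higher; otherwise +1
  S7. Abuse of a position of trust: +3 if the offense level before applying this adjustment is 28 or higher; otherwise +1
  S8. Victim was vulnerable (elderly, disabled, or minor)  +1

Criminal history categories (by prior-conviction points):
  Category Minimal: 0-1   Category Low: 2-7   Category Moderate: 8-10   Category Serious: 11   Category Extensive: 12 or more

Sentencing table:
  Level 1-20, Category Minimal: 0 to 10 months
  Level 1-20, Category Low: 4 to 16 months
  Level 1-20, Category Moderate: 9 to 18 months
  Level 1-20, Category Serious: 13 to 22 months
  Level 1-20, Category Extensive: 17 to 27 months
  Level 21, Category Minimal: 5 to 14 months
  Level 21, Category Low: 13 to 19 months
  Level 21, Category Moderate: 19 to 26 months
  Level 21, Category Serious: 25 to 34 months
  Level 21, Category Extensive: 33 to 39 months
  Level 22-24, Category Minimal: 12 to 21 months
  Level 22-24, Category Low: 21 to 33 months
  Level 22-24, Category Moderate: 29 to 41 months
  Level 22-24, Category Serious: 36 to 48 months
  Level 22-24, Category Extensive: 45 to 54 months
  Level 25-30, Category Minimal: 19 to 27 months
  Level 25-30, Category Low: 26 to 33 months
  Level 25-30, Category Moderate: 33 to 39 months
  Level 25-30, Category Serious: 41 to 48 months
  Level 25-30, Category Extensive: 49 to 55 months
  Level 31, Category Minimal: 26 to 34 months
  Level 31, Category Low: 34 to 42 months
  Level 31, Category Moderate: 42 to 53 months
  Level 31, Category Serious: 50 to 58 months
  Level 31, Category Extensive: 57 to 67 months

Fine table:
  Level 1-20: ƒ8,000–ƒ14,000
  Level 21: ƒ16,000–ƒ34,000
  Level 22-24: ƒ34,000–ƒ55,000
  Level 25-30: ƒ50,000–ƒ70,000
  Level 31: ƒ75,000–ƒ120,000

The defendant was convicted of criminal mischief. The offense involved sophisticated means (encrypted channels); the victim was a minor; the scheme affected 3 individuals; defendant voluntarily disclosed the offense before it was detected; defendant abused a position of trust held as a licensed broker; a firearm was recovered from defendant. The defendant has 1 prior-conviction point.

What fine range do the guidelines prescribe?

ƒ50,000–ƒ70,000

Base offense level for criminal mischief: 22.
S1 does not apply.
S2 does not apply.
S4 applies: 22 − 1 = 21.
S5 applies: 21 + 2 = 23.
S6 applies (level before this adjustment is 23 < 26, so +1): 23 + 1 = 24.
S7 applies (level before this adjustment is 24 < 28, so +1): 24 + 1 = 25.
S8 applies: 25 + 1 = 26.
Final offense level: 26.
Level 26 falls in the 25-30 band.
Fine table: Level 25-30 → ƒ50,000–ƒ70,000.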